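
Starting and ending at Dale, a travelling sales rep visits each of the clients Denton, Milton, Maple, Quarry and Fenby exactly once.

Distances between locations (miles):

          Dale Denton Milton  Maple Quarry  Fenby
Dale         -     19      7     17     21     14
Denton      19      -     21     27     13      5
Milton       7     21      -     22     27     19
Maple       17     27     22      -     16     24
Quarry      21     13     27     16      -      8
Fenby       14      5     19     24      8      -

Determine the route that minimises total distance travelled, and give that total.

Dale→Denton→Milton→Maple→Quarry→Fenby→Dale: 19+21+22+16+8+14 = 100
Dale→Denton→Milton→Maple→Fenby→Quarry→Dale: 19+21+22+24+8+21 = 115
Dale→Denton→Milton→Quarry→Maple→Fenby→Dale: 19+21+27+16+24+14 = 121
Dale→Denton→Milton→Quarry→Fenby→Maple→Dale: 19+21+27+8+24+17 = 116
Dale→Denton→Milton→Fenby→Maple→Quarry→Dale: 19+21+19+24+16+21 = 120
Dale→Denton→Milton→Fenby→Quarry→Maple→Dale: 19+21+19+8+16+17 = 100
Dale→Denton→Maple→Milton→Quarry→Fenby→Dale: 19+27+22+27+8+14 = 117
Dale→Denton→Maple→Milton→Fenby→Quarry→Dale: 19+27+22+19+8+21 = 116
Dale→Denton→Maple→Quarry→Milton→Fenby→Dale: 19+27+16+27+19+14 = 122
Dale→Denton→Maple→Quarry→Fenby→Milton→Dale: 19+27+16+8+19+7 = 96
Dale→Denton→Maple→Fenby→Milton→Quarry→Dale: 19+27+24+19+27+21 = 137
Dale→Denton→Maple→Fenby→Quarry→Milton→Dale: 19+27+24+8+27+7 = 112
Dale→Denton→Quarry→Milton→Maple→Fenby→Dale: 19+13+27+22+24+14 = 119
Dale→Denton→Quarry→Milton→Fenby→Maple→Dale: 19+13+27+19+24+17 = 119
… (46 more)
Dale→Milton→Denton→Fenby→Quarry→Maple→Dale: 7+21+5+8+16+17 = 74  ← best
The minimum is 74.
One optimal route: Dale → Milton → Denton → Fenby → Quarry → Maple → Dale (or its reverse).

Minimum total distance: 74 miles.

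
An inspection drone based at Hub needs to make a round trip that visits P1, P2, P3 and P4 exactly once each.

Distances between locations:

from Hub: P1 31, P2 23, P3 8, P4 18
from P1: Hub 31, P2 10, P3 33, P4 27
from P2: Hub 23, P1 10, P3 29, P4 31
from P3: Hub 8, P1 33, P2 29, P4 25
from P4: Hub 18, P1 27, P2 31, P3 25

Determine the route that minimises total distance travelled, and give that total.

Shortest round trip = 92.

There are 12 distinct closed tours to check (reversals are equivalent).
Hub-P1-P2-P3-P4-Hub: 31+10+29+25+18 = 113
Hub-P1-P2-P4-P3-Hub: 31+10+31+25+8 = 105
Hub-P1-P3-P2-P4-Hub: 31+33+29+31+18 = 142
Hub-P1-P3-P4-P2-Hub: 31+33+25+31+23 = 143
Hub-P1-P4-P2-P3-Hub: 31+27+31+29+8 = 126
Hub-P1-P4-P3-P2-Hub: 31+27+25+29+23 = 135
Hub-P2-P1-P3-P4-Hub: 23+10+33+25+18 = 109
Hub-P2-P1-P4-P3-Hub: 23+10+27+25+8 = 93
Hub-P2-P3-P1-P4-Hub: 23+29+33+27+18 = 130
Hub-P2-P4-P1-P3-Hub: 23+31+27+33+8 = 122
Hub-P3-P1-P2-P4-Hub: 8+33+10+31+18 = 100
Hub-P3-P2-P1-P4-Hub: 8+29+10+27+18 = 92
The minimum is 92.
One optimal route: Hub → P3 → P2 → P1 → P4 → Hub (or its reverse).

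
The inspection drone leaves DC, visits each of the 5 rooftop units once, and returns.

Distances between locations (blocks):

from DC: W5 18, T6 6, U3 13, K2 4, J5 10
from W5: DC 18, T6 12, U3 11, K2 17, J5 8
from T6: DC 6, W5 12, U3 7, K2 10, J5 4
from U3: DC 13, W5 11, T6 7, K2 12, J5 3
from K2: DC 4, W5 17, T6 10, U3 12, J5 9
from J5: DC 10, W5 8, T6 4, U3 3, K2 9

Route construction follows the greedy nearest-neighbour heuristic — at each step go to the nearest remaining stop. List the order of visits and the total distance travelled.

From DC: distances to unvisited — K2=4, T6=6, J5=10, U3=13, W5=18. Nearest is K2 (4).
From K2: distances to unvisited — J5=9, T6=10, U3=12, W5=17. Nearest is J5 (9).
From J5: distances to unvisited — U3=3, T6=4, W5=8. Nearest is U3 (3).
From U3: distances to unvisited — T6=7, W5=11. Nearest is T6 (7).
From T6: distances to unvisited — W5=12. Nearest is W5 (12).
Return W5→DC: 18.
Total = 4 + 9 + 3 + 7 + 12 + 18 = 53.

Total distance 53 blocks via the nearest-neighbour route DC → K2 → J5 → U3 → T6 → W5 → DC.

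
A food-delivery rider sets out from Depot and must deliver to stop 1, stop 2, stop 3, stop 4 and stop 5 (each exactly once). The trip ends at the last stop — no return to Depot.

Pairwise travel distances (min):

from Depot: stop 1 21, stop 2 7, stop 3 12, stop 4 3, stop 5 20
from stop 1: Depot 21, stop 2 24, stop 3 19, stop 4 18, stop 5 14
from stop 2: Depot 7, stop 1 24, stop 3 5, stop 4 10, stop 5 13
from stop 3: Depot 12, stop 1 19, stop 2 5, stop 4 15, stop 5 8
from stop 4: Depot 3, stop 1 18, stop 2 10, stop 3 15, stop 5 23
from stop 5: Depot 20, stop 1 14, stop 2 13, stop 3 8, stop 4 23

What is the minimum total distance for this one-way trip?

Shortest open route: 40 min.

There are 5! = 120 possible orderings.
Depot - stop 1 - stop 2 - stop 3 - stop 4 - stop 5: 21+24+5+15+23 = 88
Depot - stop 1 - stop 2 - stop 3 - stop 5 - stop 4: 21+24+5+8+23 = 81
Depot - stop 1 - stop 2 - stop 4 - stop 3 - stop 5: 21+24+10+15+8 = 78
Depot - stop 1 - stop 2 - stop 4 - stop 5 - stop 3: 21+24+10+23+8 = 86
Depot - stop 1 - stop 2 - stop 5 - stop 3 - stop 4: 21+24+13+8+15 = 81
Depot - stop 1 - stop 2 - stop 5 - stop 4 - stop 3: 21+24+13+23+15 = 96
Depot - stop 1 - stop 3 - stop 2 - stop 4 - stop 5: 21+19+5+10+23 = 78
Depot - stop 1 - stop 3 - stop 2 - stop 5 - stop 4: 21+19+5+13+23 = 81
Depot - stop 1 - stop 3 - stop 4 - stop 2 - stop 5: 21+19+15+10+13 = 78
Depot - stop 1 - stop 3 - stop 4 - stop 5 - stop 2: 21+19+15+23+13 = 91
Depot - stop 1 - stop 3 - stop 5 - stop 2 - stop 4: 21+19+8+13+10 = 71
Depot - stop 1 - stop 3 - stop 5 - stop 4 - stop 2: 21+19+8+23+10 = 81
Depot - stop 1 - stop 4 - stop 2 - stop 3 - stop 5: 21+18+10+5+8 = 62
Depot - stop 1 - stop 4 - stop 2 - stop 5 - stop 3: 21+18+10+13+8 = 70
… (106 more)
Depot - stop 4 - stop 2 - stop 3 - stop 5 - stop 1: 3+10+5+8+14 = 40  ← best
The minimum is 40.
One shortest path: Depot → stop 4 → stop 2 → stop 3 → stop 5 → stop 1.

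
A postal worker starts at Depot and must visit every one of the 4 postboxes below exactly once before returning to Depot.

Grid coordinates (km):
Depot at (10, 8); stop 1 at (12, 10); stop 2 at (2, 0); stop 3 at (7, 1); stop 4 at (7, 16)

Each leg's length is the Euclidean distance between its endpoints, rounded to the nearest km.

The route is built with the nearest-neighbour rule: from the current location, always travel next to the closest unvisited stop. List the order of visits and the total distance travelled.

Nearest-neighbour total = 42 km; route Depot → stop 1 → stop 4 → stop 3 → stop 2 → Depot.

At Depot the remaining stops are stop 1 3, stop 3 8, stop 4 9, stop 2 11; go to stop 1.
At stop 1 the remaining stops are stop 4 8, stop 3 10, stop 2 14; go to stop 4.
At stop 4 the remaining stops are stop 3 15, stop 2 17; go to stop 3.
At stop 3 the remaining stops are stop 2 5; go to stop 2.
Return stop 2→Depot: 11.
Total = 3 + 8 + 15 + 5 + 11 = 42.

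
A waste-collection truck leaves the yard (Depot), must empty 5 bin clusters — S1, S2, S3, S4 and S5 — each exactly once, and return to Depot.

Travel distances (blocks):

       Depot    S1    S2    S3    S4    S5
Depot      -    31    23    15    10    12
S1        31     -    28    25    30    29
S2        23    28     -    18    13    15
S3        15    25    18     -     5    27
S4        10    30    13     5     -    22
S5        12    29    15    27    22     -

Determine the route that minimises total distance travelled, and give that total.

Shortest round trip = 95 blocks.

There are 60 distinct closed tours to check (reversals are equivalent).
Depot → S1 → S2 → S3 → S4 → S5 → Depot: 31+28+18+5+22+12 = 116
Depot → S1 → S2 → S3 → S5 → S4 → Depot: 31+28+18+27+22+10 = 136
Depot → S1 → S2 → S4 → S3 → S5 → Depot: 31+28+13+5+27+12 = 116
Depot → S1 → S2 → S4 → S5 → S3 → Depot: 31+28+13+22+27+15 = 136
Depot → S1 → S2 → S5 → S3 → S4 → Depot: 31+28+15+27+5+10 = 116
Depot → S1 → S2 → S5 → S4 → S3 → Depot: 31+28+15+22+5+15 = 116
Depot → S1 → S3 → S2 → S4 → S5 → Depot: 31+25+18+13+22+12 = 121
Depot → S1 → S3 → S2 → S5 → S4 → Depot: 31+25+18+15+22+10 = 121
Depot → S1 → S3 → S4 → S2 → S5 → Depot: 31+25+5+13+15+12 = 101
Depot → S1 → S3 → S4 → S5 → S2 → Depot: 31+25+5+22+15+23 = 121
Depot → S1 → S3 → S5 → S2 → S4 → Depot: 31+25+27+15+13+10 = 121
Depot → S1 → S3 → S5 → S4 → S2 → Depot: 31+25+27+22+13+23 = 141
Depot → S1 → S4 → S2 → S3 → S5 → Depot: 31+30+13+18+27+12 = 131
Depot → S1 → S4 → S2 → S5 → S3 → Depot: 31+30+13+15+27+15 = 131
… (46 more)
Depot → S4 → S3 → S1 → S2 → S5 → Depot: 10+5+25+28+15+12 = 95  ← best
The minimum is 95.
One optimal route: Depot → S4 → S3 → S1 → S2 → S5 → Depot (or its reverse).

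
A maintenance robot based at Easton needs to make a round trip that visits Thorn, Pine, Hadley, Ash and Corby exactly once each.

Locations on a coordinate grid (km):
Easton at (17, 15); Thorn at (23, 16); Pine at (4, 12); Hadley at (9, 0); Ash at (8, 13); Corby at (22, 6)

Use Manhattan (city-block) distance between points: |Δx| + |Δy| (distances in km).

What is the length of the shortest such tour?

With 5 stops there are 5!/2 = 60 distinct round trips (a route and its reverse cost the same).
Easton → Thorn → Pine → Hadley → Ash → Corby → Easton: 7+23+17+14+21+14 = 96
Easton → Thorn → Pine → Hadley → Corby → Ash → Easton: 7+23+17+19+21+11 = 98
Easton → Thorn → Pine → Ash → Hadley → Corby → Easton: 7+23+5+14+19+14 = 82
Easton → Thorn → Pine → Ash → Corby → Hadley → Easton: 7+23+5+21+19+23 = 98
Easton → Thorn → Pine → Corby → Hadley → Ash → Easton: 7+23+24+19+14+11 = 98
Easton → Thorn → Pine → Corby → Ash → Hadley → Easton: 7+23+24+21+14+23 = 112
Easton → Thorn → Hadley → Pine → Ash → Corby → Easton: 7+30+17+5+21+14 = 94
Easton → Thorn → Hadley → Pine → Corby → Ash → Easton: 7+30+17+24+21+11 = 110
Easton → Thorn → Hadley → Ash → Pine → Corby → Easton: 7+30+14+5+24+14 = 94
Easton → Thorn → Hadley → Ash → Corby → Pine → Easton: 7+30+14+21+24+16 = 112
Easton → Thorn → Hadley → Corby → Pine → Ash → Easton: 7+30+19+24+5+11 = 96
Easton → Thorn → Hadley → Corby → Ash → Pine → Easton: 7+30+19+21+5+16 = 98
Easton → Thorn → Ash → Pine → Hadley → Corby → Easton: 7+18+5+17+19+14 = 80
Easton → Thorn → Ash → Pine → Corby → Hadley → Easton: 7+18+5+24+19+23 = 96
… (46 more)
Easton → Thorn → Corby → Hadley → Pine → Ash → Easton: 7+11+19+17+5+11 = 70  ← best
The minimum is 70.
One optimal route: Easton → Thorn → Corby → Hadley → Pine → Ash → Easton (or its reverse).

70 km — the shortest possible round trip.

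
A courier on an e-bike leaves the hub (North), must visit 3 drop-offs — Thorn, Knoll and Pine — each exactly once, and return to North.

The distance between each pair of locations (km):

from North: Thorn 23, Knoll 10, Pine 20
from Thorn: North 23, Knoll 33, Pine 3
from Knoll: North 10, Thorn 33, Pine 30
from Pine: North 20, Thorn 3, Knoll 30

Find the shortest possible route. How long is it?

There are 3 distinct closed tours to check (reversals are equivalent).
North→Thorn→Knoll→Pine→North: 23+33+30+20 = 106
North→Thorn→Pine→Knoll→North: 23+3+30+10 = 66
North→Knoll→Thorn→Pine→North: 10+33+3+20 = 66
The minimum is 66.
One optimal route: North → Thorn → Pine → Knoll → North (or its reverse).

66 km — the shortest possible round trip.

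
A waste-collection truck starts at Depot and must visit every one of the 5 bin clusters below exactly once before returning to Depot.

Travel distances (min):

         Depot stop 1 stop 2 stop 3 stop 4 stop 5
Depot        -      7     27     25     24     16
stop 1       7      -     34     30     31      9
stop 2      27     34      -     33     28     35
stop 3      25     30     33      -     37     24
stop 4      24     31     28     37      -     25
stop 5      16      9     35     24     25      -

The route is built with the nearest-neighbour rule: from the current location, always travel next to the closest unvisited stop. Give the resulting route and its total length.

From Depot: distances to unvisited — stop 1=7, stop 5=16, stop 4=24, stop 3=25, stop 2=27. Nearest is stop 1 (7).
From stop 1: distances to unvisited — stop 5=9, stop 3=30, stop 4=31, stop 2=34. Nearest is stop 5 (9).
From stop 5: distances to unvisited — stop 3=24, stop 4=25, stop 2=35. Nearest is stop 3 (24).
From stop 3: distances to unvisited — stop 2=33, stop 4=37. Nearest is stop 2 (33).
From stop 2: distances to unvisited — stop 4=28. Nearest is stop 4 (28).
Return stop 4→Depot: 24.
Total = 7 + 9 + 24 + 33 + 28 + 24 = 125.

Total distance 125 min via the nearest-neighbour route Depot → stop 1 → stop 5 → stop 3 → stop 2 → stop 4 → Depot.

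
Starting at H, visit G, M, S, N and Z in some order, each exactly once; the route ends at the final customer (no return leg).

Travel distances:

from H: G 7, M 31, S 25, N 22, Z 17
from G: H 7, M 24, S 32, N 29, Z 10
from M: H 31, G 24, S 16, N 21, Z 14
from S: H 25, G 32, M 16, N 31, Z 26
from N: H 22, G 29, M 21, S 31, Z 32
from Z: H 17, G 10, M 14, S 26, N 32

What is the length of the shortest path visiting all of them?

Shortest open route: 78.

There are 5! = 120 possible orderings.
H→G→M→S→N→Z: 7+24+16+31+32 = 110
H→G→M→S→Z→N: 7+24+16+26+32 = 105
H→G→M→N→S→Z: 7+24+21+31+26 = 109
H→G→M→N→Z→S: 7+24+21+32+26 = 110
H→G→M→Z→S→N: 7+24+14+26+31 = 102
H→G→M→Z→N→S: 7+24+14+32+31 = 108
H→G→S→M→N→Z: 7+32+16+21+32 = 108
H→G→S→M→Z→N: 7+32+16+14+32 = 101
H→G→S→N→M→Z: 7+32+31+21+14 = 105
H→G→S→N→Z→M: 7+32+31+32+14 = 116
H→G→S→Z→M→N: 7+32+26+14+21 = 100
H→G→S→Z→N→M: 7+32+26+32+21 = 118
H→G→N→M→S→Z: 7+29+21+16+26 = 99
H→G→N→M→Z→S: 7+29+21+14+26 = 97
… (106 more)
H→G→Z→M→S→N: 7+10+14+16+31 = 78  ← best
The minimum is 78.
One shortest path: H → G → Z → M → S → N.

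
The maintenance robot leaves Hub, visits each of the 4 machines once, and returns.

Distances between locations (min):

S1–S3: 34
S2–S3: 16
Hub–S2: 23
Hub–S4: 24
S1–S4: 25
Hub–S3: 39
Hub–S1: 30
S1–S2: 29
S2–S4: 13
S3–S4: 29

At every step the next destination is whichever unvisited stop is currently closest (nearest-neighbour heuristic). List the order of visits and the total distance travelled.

134 min along Hub → S2 → S4 → S1 → S3 → Hub.

Hub → [S2:23 / S4:24 / S1:30 / S3:39] → S2 (23)
S2 → [S4:13 / S3:16 / S1:29] → S4 (13)
S4 → [S1:25 / S3:29] → S1 (25)
S1 → [S3:34] → S3 (34)
Return S3→Hub: 39.
Total = 23 + 13 + 25 + 34 + 39 = 134.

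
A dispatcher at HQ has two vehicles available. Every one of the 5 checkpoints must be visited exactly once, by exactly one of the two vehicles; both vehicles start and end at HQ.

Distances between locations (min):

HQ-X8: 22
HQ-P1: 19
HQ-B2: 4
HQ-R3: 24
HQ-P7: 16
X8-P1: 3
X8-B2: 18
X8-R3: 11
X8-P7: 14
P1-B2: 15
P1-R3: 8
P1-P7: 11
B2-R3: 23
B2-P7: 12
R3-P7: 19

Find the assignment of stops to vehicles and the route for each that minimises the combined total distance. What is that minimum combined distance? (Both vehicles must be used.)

Try each way of splitting the stops between the two vehicles (each non-empty) and, for each split, find the best tour for each vehicle:
  {X8} + {P1, B2, R3, P7}: 44 + 59 = 103
  {P1} + {X8, B2, R3, P7}: 38 + 65 = 103
  {X8, P1} + {B2, R3, P7}: 44 + 59 = 103
  {B2} + {X8, P1, R3, P7}: 8 + 65 = 73
  {X8, B2} + {P1, R3, P7}: 44 + 59 = 103
  {P1, B2} + {X8, R3, P7}: 38 + 65 = 103
  … (15 splits in total)
Best: vehicle 1 HQ → B2 → HQ = 8; vehicle 2 HQ → R3 → X8 → P1 → P7 → HQ = 65; combined 73.

Minimum combined distance: 73 min.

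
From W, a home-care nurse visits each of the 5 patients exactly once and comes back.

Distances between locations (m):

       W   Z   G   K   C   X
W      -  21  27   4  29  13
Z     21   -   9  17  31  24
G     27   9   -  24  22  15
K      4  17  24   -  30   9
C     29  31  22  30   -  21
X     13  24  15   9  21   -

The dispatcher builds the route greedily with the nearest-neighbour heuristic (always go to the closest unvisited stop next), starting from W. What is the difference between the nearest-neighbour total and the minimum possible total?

11 m longer than the optimal tour.

From W: K=4, X=13, Z=21, G=27, C=29 → choose K (4).
From K: X=9, Z=17, G=24, C=30 → choose X (9).
From X: G=15, C=21, Z=24 → choose G (15).
From G: Z=9, C=22 → choose Z (9).
From Z: C=31 → choose C (31).
NN route W → K → X → G → Z → C → W costs 97.
Optimal: W → Z → G → C → X → K → W costs 86 (by enumerating all 60 distinct tours).
Excess = 97 − 86 = 11.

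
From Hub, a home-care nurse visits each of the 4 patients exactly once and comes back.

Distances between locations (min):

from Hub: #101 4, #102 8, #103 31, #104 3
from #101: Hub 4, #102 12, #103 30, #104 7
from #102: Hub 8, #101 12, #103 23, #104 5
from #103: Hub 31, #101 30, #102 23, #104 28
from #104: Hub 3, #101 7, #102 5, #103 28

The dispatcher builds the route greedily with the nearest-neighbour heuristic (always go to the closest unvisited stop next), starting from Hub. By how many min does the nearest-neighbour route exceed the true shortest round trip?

From Hub: #104=3, #101=4, #102=8, #103=31 → choose #104 (3).
From #104: #102=5, #101=7, #103=28 → choose #102 (5).
From #102: #101=12, #103=23 → choose #101 (12).
From #101: #103=30 → choose #103 (30).
NN route Hub → #104 → #102 → #101 → #103 → Hub costs 81.
Optimal: Hub → #101 → #103 → #102 → #104 → Hub costs 65 (by enumerating all 12 distinct tours).
Excess = 81 − 65 = 16.

The nearest-neighbour route is 16 min longer than optimal.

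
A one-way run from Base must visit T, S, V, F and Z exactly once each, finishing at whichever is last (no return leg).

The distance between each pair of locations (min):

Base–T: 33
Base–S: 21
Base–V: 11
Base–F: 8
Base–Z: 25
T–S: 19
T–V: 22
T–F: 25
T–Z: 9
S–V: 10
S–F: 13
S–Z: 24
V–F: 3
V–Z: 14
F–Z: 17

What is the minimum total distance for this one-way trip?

There are 5! = 120 possible orderings.
Base→T→S→V→F→Z: 33+19+10+3+17 = 82
Base→T→S→V→Z→F: 33+19+10+14+17 = 93
Base→T→S→F→V→Z: 33+19+13+3+14 = 82
Base→T→S→F→Z→V: 33+19+13+17+14 = 96
Base→T→S→Z→V→F: 33+19+24+14+3 = 93
Base→T→S→Z→F→V: 33+19+24+17+3 = 96
Base→T→V→S→F→Z: 33+22+10+13+17 = 95
Base→T→V→S→Z→F: 33+22+10+24+17 = 106
Base→T→V→F→S→Z: 33+22+3+13+24 = 95
Base→T→V→F→Z→S: 33+22+3+17+24 = 99
Base→T→V→Z→S→F: 33+22+14+24+13 = 106
Base→T→V→Z→F→S: 33+22+14+17+13 = 99
Base→T→F→S→V→Z: 33+25+13+10+14 = 95
Base→T→F→S→Z→V: 33+25+13+24+14 = 109
… (106 more)
Base→F→V→S→T→Z: 8+3+10+19+9 = 49  ← best
The minimum is 49.
One shortest path: Base → F → V → S → T → Z.

Shortest open route: 49 min.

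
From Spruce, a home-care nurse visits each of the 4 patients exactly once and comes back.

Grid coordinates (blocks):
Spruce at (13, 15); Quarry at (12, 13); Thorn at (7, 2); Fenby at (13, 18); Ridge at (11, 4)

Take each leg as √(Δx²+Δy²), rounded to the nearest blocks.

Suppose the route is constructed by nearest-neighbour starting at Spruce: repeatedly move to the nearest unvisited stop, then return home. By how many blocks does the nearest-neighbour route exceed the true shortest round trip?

The nearest-neighbour route is 4 blocks longer than optimal.

Spruce: Quarry=2, Fenby=3, Ridge=11, Thorn=14 ⇒ Quarry
Quarry: Fenby=5, Ridge=9, Thorn=12 ⇒ Fenby
Fenby: Ridge=14, Thorn=17 ⇒ Ridge
Ridge: Thorn=4 ⇒ Thorn
NN route Spruce → Quarry → Fenby → Ridge → Thorn → Spruce costs 39.
Optimal: Spruce → Quarry → Thorn → Ridge → Fenby → Spruce costs 35 (by enumerating all 12 distinct tours).
Excess = 39 − 35 = 4.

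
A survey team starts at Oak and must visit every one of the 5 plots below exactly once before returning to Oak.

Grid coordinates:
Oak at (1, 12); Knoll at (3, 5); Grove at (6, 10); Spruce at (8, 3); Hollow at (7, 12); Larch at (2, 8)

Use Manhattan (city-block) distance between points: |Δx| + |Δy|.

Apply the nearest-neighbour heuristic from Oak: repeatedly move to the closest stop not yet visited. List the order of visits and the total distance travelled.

Nearest-neighbour total = 34; route Oak → Larch → Knoll → Spruce → Grove → Hollow → Oak.

At Oak the remaining stops are Larch 5, Hollow 6, Grove 7, Knoll 9, Spruce 16; go to Larch.
At Larch the remaining stops are Knoll 4, Grove 6, Hollow 9, Spruce 11; go to Knoll.
At Knoll the remaining stops are Spruce 7, Grove 8, Hollow 11; go to Spruce.
At Spruce the remaining stops are Grove 9, Hollow 10; go to Grove.
At Grove the remaining stops are Hollow 3; go to Hollow.
Return Hollow→Oak: 6.
Total = 5 + 4 + 7 + 9 + 3 + 6 = 34.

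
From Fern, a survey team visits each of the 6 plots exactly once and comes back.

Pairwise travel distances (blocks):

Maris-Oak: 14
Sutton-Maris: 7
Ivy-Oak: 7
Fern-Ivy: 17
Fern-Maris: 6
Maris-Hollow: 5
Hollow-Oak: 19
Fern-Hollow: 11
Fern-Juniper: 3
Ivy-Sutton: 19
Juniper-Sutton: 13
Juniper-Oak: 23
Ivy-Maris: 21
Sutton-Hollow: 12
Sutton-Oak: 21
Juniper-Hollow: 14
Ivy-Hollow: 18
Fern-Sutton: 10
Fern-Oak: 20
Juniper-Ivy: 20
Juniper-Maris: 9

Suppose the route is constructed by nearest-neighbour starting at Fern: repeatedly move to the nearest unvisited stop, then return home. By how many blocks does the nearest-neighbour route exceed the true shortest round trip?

The nearest-neighbour route is 4 blocks longer than optimal.

From Fern: Juniper=3, Maris=6, Sutton=10, Hollow=11, Ivy=17, Oak=20 → choose Juniper (3).
From Juniper: Maris=9, Sutton=13, Hollow=14, Ivy=20, Oak=23 → choose Maris (9).
From Maris: Hollow=5, Sutton=7, Oak=14, Ivy=21 → choose Hollow (5).
From Hollow: Sutton=12, Ivy=18, Oak=19 → choose Sutton (12).
From Sutton: Ivy=19, Oak=21 → choose Ivy (19).
From Ivy: Oak=7 → choose Oak (7).
NN route Fern → Juniper → Maris → Hollow → Sutton → Ivy → Oak → Fern costs 75.
Optimal: Fern → Juniper → Ivy → Oak → Maris → Hollow → Sutton → Fern costs 71 (by enumerating all 360 distinct tours).
Excess = 75 − 71 = 4.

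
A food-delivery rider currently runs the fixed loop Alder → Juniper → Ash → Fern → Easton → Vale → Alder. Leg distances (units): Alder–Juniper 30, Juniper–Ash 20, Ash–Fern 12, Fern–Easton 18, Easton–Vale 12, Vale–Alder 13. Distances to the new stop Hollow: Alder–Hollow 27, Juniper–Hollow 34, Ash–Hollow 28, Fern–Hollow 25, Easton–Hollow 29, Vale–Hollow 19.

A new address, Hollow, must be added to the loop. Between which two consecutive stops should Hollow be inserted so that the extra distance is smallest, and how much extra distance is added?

Insertion cost between consecutive stops i–j is d(i,Hollow) + d(Hollow,j) − d(i,j):
  between Alder and Juniper: 27 + 34 − 30 = 31
  between Juniper and Ash: 34 + 28 − 20 = 42
  between Ash and Fern: 28 + 25 − 12 = 41
  between Fern and Easton: 25 + 29 − 18 = 36
  between Easton and Vale: 29 + 19 − 12 = 36
  between Vale and Alder: 19 + 27 − 13 = 33
Cheapest insertion is between Alder and Juniper, adding 31.
New total = 105 + 31 = 136.

Minimum extra distance: 31, inserting Hollow between Alder and Juniper.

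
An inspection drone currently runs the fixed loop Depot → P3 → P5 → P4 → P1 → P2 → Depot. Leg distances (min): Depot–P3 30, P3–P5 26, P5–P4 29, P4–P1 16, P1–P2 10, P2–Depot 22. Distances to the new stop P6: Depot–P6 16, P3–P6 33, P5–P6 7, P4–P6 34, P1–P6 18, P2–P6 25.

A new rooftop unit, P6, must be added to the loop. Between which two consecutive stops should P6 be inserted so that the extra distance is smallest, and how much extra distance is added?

Insertion cost between consecutive stops i–j is d(i,P6) + d(P6,j) − d(i,j):
  between Depot and P3: 16 + 33 − 30 = 19
  between P3 and P5: 33 + 7 − 26 = 14
  between P5 and P4: 7 + 34 − 29 = 12
  between P4 and P1: 34 + 18 − 16 = 36
  between P1 and P2: 18 + 25 − 10 = 33
  between P2 and Depot: 25 + 16 − 22 = 19
Cheapest insertion is between P5 and P4, adding 12.
New total = 133 + 12 = 145.

Adding 12 min by placing P6 on the P5–P4 leg.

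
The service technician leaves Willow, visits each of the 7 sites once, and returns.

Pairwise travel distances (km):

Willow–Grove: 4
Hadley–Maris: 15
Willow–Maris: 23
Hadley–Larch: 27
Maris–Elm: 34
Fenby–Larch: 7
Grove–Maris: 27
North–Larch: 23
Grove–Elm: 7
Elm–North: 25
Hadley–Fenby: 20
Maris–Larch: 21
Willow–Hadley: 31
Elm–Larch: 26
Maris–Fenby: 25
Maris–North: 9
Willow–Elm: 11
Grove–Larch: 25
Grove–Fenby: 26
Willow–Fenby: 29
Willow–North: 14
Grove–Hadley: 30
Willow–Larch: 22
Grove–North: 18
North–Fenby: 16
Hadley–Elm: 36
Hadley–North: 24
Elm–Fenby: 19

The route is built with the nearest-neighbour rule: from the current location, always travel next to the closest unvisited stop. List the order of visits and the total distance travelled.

122 km along Willow → Grove → Elm → Fenby → Larch → Maris → North → Hadley → Willow.

Willow → [Grove:4 / Elm:11 / North:14 / Larch:22 / Maris:23 / Fenby:29 / Hadley:31] → Grove (4)
Grove → [Elm:7 / North:18 / Larch:25 / Fenby:26 / Maris:27 / Hadley:30] → Elm (7)
Elm → [Fenby:19 / North:25 / Larch:26 / Maris:34 / Hadley:36] → Fenby (19)
Fenby → [Larch:7 / North:16 / Hadley:20 / Maris:25] → Larch (7)
Larch → [Maris:21 / North:23 / Hadley:27] → Maris (21)
Maris → [North:9 / Hadley:15] → North (9)
North → [Hadley:24] → Hadley (24)
Return Hadley→Willow: 31.
Total = 4 + 7 + 19 + 7 + 21 + 9 + 24 + 31 = 122.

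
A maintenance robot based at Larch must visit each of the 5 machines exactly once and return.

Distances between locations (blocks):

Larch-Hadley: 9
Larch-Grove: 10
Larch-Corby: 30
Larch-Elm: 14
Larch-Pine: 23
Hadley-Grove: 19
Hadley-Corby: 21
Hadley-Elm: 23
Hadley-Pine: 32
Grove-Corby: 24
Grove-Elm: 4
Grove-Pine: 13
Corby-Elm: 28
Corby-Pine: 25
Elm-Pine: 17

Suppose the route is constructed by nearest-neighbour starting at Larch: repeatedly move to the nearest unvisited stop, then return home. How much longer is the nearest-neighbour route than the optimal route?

18 blocks longer than the optimal tour.

From Larch: Hadley=9, Grove=10, Elm=14, Pine=23, Corby=30 → choose Hadley (9).
From Hadley: Grove=19, Corby=21, Elm=23, Pine=32 → choose Grove (19).
From Grove: Elm=4, Pine=13, Corby=24 → choose Elm (4).
From Elm: Pine=17, Corby=28 → choose Pine (17).
From Pine: Corby=25 → choose Corby (25).
NN route Larch → Hadley → Grove → Elm → Pine → Corby → Larch costs 104.
Optimal: Larch → Hadley → Corby → Pine → Grove → Elm → Larch costs 86 (by enumerating all 60 distinct tours).
Excess = 104 − 86 = 18.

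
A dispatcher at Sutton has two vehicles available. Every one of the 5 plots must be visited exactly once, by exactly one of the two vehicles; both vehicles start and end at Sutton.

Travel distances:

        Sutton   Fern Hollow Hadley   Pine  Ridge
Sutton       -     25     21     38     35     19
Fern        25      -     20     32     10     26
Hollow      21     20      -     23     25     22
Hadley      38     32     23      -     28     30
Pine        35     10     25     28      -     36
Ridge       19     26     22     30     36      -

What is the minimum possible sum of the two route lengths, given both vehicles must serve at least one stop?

There are 2^4 − 1 = 15 ways to divide the 5 stops into two non-empty groups. For each, the best each vehicle can do is its own shortest tour through its group:
  {Fern} + {Hollow, Hadley, Pine, Ridge}: 50 + 123 = 173
  {Hollow} + {Fern, Hadley, Pine, Ridge}: 42 + 112 = 154
  {Fern, Hollow} + {Hadley, Pine, Ridge}: 66 + 112 = 178
  {Hadley} + {Fern, Hollow, Pine, Ridge}: 76 + 101 = 177
  {Fern, Hadley} + {Hollow, Pine, Ridge}: 95 + 101 = 196
  {Hollow, Hadley} + {Fern, Pine, Ridge}: 82 + 90 = 172
  … (15 splits in total)
  {Fern, Hollow, Hadley, Pine} + {Ridge}: 107 + 38 = 145  ← best
Best: vehicle 1 Sutton → Fern → Pine → Hadley → Hollow → Sutton = 107; vehicle 2 Sutton → Ridge → Sutton = 38; combined 145.

Minimum combined distance: 145.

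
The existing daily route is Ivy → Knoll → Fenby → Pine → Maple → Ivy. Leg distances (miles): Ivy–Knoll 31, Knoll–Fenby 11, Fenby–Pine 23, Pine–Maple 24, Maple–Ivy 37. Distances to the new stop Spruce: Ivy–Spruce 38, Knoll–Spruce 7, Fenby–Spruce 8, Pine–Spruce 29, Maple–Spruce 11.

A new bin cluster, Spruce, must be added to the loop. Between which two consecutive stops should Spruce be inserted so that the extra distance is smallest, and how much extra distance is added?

Insertion cost between consecutive stops i–j is d(i,Spruce) + d(Spruce,j) − d(i,j):
  between Ivy and Knoll: 38 + 7 − 31 = 14
  between Knoll and Fenby: 7 + 8 − 11 = 4
  between Fenby and Pine: 8 + 29 − 23 = 14
  between Pine and Maple: 29 + 11 − 24 = 16
  between Maple and Ivy: 11 + 38 − 37 = 12
Cheapest insertion is between Knoll and Fenby, adding 4.
New total = 126 + 4 = 130.

Adding 4 miles by placing Spruce on the Knoll–Fenby leg.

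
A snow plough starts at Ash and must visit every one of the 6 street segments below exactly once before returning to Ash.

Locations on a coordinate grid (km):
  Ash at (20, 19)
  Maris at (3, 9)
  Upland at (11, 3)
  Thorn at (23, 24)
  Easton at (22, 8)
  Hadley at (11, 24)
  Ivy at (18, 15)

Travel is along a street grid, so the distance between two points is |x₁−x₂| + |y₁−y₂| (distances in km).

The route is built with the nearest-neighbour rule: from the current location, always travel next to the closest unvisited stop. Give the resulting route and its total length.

From Ash: distances to unvisited — Ivy=6, Thorn=8, Easton=13, Hadley=14, Upland=25, Maris=27. Nearest is Ivy (6).
From Ivy: distances to unvisited — Easton=11, Thorn=14, Hadley=16, Upland=19, Maris=21. Nearest is Easton (11).
From Easton: distances to unvisited — Upland=16, Thorn=17, Maris=20, Hadley=27. Nearest is Upland (16).
From Upland: distances to unvisited — Maris=14, Hadley=21, Thorn=33. Nearest is Maris (14).
From Maris: distances to unvisited — Hadley=23, Thorn=35. Nearest is Hadley (23).
From Hadley: distances to unvisited — Thorn=12. Nearest is Thorn (12).
Return Thorn→Ash: 8.
Total = 6 + 11 + 16 + 14 + 23 + 12 + 8 = 90.

90 km along Ash → Ivy → Easton → Upland → Maris → Hadley → Thorn → Ash.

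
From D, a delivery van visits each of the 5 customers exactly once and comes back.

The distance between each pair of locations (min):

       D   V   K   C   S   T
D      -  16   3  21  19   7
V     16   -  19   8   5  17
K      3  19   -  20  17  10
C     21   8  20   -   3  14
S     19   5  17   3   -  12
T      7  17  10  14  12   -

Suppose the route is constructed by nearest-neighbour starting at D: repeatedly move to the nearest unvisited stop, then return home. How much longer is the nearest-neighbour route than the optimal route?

D: K=3, T=7, V=16, S=19, C=21 ⇒ K
K: T=10, S=17, V=19, C=20 ⇒ T
T: S=12, C=14, V=17 ⇒ S
S: C=3, V=5 ⇒ C
C: V=8 ⇒ V
NN route D → K → T → S → C → V → D costs 52.
Optimal: D → V → S → C → T → K → D costs 51 (by enumerating all 60 distinct tours).
Excess = 52 − 51 = 1.

1 min longer than the optimal tour.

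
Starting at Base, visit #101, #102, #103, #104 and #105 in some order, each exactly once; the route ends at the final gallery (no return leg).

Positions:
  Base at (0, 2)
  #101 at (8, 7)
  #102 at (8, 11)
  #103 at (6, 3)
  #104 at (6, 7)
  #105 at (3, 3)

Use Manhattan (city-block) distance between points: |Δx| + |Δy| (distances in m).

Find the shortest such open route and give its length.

There are 5! = 120 possible orderings.
Base - #101 - #102 - #103 - #104 - #105: 13+4+10+4+7 = 38
Base - #101 - #102 - #103 - #105 - #104: 13+4+10+3+7 = 37
Base - #101 - #102 - #104 - #103 - #105: 13+4+6+4+3 = 30
Base - #101 - #102 - #104 - #105 - #103: 13+4+6+7+3 = 33
Base - #101 - #102 - #105 - #103 - #104: 13+4+13+3+4 = 37
Base - #101 - #102 - #105 - #104 - #103: 13+4+13+7+4 = 41
Base - #101 - #103 - #102 - #104 - #105: 13+6+10+6+7 = 42
Base - #101 - #103 - #102 - #105 - #104: 13+6+10+13+7 = 49
Base - #101 - #103 - #104 - #102 - #105: 13+6+4+6+13 = 42
Base - #101 - #103 - #104 - #105 - #102: 13+6+4+7+13 = 43
Base - #101 - #103 - #105 - #102 - #104: 13+6+3+13+6 = 41
Base - #101 - #103 - #105 - #104 - #102: 13+6+3+7+6 = 35
Base - #101 - #104 - #102 - #103 - #105: 13+2+6+10+3 = 34
Base - #101 - #104 - #102 - #105 - #103: 13+2+6+13+3 = 37
… (106 more)
Base - #105 - #103 - #104 - #101 - #102: 4+3+4+2+4 = 17  ← best
The minimum is 17.
One shortest path: Base → #105 → #103 → #104 → #101 → #102.

Minimum one-way distance = 17 m.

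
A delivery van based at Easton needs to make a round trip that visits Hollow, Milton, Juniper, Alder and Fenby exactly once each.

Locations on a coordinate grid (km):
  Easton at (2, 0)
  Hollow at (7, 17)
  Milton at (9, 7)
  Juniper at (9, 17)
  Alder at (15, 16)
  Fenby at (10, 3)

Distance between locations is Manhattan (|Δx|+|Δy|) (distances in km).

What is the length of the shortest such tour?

Minimum total distance: 62 km.

There are 60 distinct closed tours to check (reversals are equivalent).
Easton - Hollow - Milton - Juniper - Alder - Fenby - Easton: 22+12+10+7+18+11 = 80
Easton - Hollow - Milton - Juniper - Fenby - Alder - Easton: 22+12+10+15+18+29 = 106
Easton - Hollow - Milton - Alder - Juniper - Fenby - Easton: 22+12+15+7+15+11 = 82
Easton - Hollow - Milton - Alder - Fenby - Juniper - Easton: 22+12+15+18+15+24 = 106
Easton - Hollow - Milton - Fenby - Juniper - Alder - Easton: 22+12+5+15+7+29 = 90
Easton - Hollow - Milton - Fenby - Alder - Juniper - Easton: 22+12+5+18+7+24 = 88
Easton - Hollow - Juniper - Milton - Alder - Fenby - Easton: 22+2+10+15+18+11 = 78
Easton - Hollow - Juniper - Milton - Fenby - Alder - Easton: 22+2+10+5+18+29 = 86
Easton - Hollow - Juniper - Alder - Milton - Fenby - Easton: 22+2+7+15+5+11 = 62
Easton - Hollow - Juniper - Alder - Fenby - Milton - Easton: 22+2+7+18+5+14 = 68
Easton - Hollow - Juniper - Fenby - Milton - Alder - Easton: 22+2+15+5+15+29 = 88
Easton - Hollow - Juniper - Fenby - Alder - Milton - Easton: 22+2+15+18+15+14 = 86
Easton - Hollow - Alder - Milton - Juniper - Fenby - Easton: 22+9+15+10+15+11 = 82
Easton - Hollow - Alder - Milton - Fenby - Juniper - Easton: 22+9+15+5+15+24 = 90
… (46 more)
The minimum is 62.
One optimal route: Easton → Hollow → Juniper → Alder → Milton → Fenby → Easton (or its reverse).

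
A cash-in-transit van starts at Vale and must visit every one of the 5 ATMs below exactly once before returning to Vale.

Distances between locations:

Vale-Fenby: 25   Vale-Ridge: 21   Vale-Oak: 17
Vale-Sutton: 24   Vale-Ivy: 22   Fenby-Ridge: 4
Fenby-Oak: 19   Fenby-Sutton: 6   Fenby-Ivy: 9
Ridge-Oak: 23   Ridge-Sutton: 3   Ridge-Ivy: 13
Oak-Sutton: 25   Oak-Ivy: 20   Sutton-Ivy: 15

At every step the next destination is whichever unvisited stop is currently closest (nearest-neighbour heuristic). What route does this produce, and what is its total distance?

Total distance 80 via the nearest-neighbour route Vale → Oak → Fenby → Ridge → Sutton → Ivy → Vale.

From Vale: distances to unvisited — Oak=17, Ridge=21, Ivy=22, Sutton=24, Fenby=25. Nearest is Oak (17).
From Oak: distances to unvisited — Fenby=19, Ivy=20, Ridge=23, Sutton=25. Nearest is Fenby (19).
From Fenby: distances to unvisited — Ridge=4, Sutton=6, Ivy=9. Nearest is Ridge (4).
From Ridge: distances to unvisited — Sutton=3, Ivy=13. Nearest is Sutton (3).
From Sutton: distances to unvisited — Ivy=15. Nearest is Ivy (15).
Return Ivy→Vale: 22.
Total = 17 + 19 + 4 + 3 + 15 + 22 = 80.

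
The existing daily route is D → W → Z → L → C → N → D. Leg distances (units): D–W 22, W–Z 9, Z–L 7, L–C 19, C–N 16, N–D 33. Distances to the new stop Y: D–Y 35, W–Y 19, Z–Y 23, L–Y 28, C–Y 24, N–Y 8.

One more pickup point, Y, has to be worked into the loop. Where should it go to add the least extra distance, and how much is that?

Insertion cost between consecutive stops i–j is d(i,Y) + d(Y,j) − d(i,j):
  between D and W: 35 + 19 − 22 = 32
  between W and Z: 19 + 23 − 9 = 33
  between Z and L: 23 + 28 − 7 = 44
  between L and C: 28 + 24 − 19 = 33
  between C and N: 24 + 8 − 16 = 16
  between N and D: 8 + 35 − 33 = 10
Cheapest insertion is between N and D, adding 10.
New total = 106 + 10 = 116.

Minimum extra distance: 10, inserting Y between N and D.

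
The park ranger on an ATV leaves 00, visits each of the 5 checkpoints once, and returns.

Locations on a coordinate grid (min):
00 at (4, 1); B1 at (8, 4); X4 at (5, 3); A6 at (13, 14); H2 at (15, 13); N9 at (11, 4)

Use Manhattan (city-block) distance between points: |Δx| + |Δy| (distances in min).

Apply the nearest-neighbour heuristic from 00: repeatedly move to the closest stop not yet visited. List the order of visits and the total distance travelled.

48 min along 00 → X4 → B1 → N9 → A6 → H2 → 00.

00 → [X4:3 / B1:7 / N9:10 / A6:22 / H2:23] → X4 (3)
X4 → [B1:4 / N9:7 / A6:19 / H2:20] → B1 (4)
B1 → [N9:3 / A6:15 / H2:16] → N9 (3)
N9 → [A6:12 / H2:13] → A6 (12)
A6 → [H2:3] → H2 (3)
Return H2→00: 23.
Total = 3 + 4 + 3 + 12 + 3 + 23 = 48.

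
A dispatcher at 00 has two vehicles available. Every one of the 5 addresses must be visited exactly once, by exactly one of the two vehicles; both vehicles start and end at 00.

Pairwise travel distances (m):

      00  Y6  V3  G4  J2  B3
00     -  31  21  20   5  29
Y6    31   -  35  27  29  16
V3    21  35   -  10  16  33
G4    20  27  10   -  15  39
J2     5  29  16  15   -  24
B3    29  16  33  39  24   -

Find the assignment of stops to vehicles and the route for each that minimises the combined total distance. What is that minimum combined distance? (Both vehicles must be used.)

113 m — the smallest possible combined total.

There are 2^4 − 1 = 15 ways to divide the 5 stops into two non-empty groups. For each, the best each vehicle can do is its own shortest tour through its group:
  {Y6} + {V3, G4, J2, B3}: 62 + 92 = 154
  {V3} + {Y6, G4, J2, B3}: 42 + 92 = 134
  {Y6, V3} + {G4, J2, B3}: 87 + 88 = 175
  {G4} + {Y6, V3, J2, B3}: 40 + 101 = 141
  {Y6, G4} + {V3, J2, B3}: 78 + 83 = 161
  {V3, G4} + {Y6, J2, B3}: 51 + 76 = 127
  … (15 splits in total)
  {J2} + {Y6, V3, G4, B3}: 10 + 103 = 113  ← best
Best: vehicle 1 00 → J2 → 00 = 10; vehicle 2 00 → V3 → G4 → Y6 → B3 → 00 = 103; combined 113.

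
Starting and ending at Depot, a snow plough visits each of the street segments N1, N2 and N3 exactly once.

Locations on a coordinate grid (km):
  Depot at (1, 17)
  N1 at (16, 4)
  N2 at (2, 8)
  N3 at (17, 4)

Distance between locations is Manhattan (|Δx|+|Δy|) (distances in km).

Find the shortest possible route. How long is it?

There are 3 distinct closed tours to check (reversals are equivalent).
Depot-N1-N2-N3-Depot: 28+18+19+29 = 94
Depot-N1-N3-N2-Depot: 28+1+19+10 = 58
Depot-N2-N1-N3-Depot: 10+18+1+29 = 58
The minimum is 58.
One optimal route: Depot → N1 → N3 → N2 → Depot (or its reverse).

Minimum total distance: 58 km.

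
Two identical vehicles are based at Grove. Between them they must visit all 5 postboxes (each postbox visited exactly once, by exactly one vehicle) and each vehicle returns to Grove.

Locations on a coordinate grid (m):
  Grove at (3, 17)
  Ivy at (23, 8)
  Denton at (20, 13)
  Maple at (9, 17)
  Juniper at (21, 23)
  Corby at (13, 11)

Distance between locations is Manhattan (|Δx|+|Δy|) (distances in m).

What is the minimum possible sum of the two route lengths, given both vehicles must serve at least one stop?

Try each way of splitting the stops between the two vehicles (each non-empty) and, for each split, find the best tour for each vehicle:
  {Ivy} + {Denton, Maple, Juniper, Corby}: 58 + 60 = 118
  {Denton} + {Ivy, Maple, Juniper, Corby}: 42 + 70 = 112
  {Ivy, Denton} + {Maple, Juniper, Corby}: 58 + 60 = 118
  {Maple} + {Ivy, Denton, Juniper, Corby}: 12 + 72 = 84
  {Ivy, Maple} + {Denton, Juniper, Corby}: 58 + 60 = 118
  {Denton, Maple} + {Ivy, Juniper, Corby}: 42 + 70 = 112
  … (15 splits in total)
Best: vehicle 1 Grove → Maple → Grove = 12; vehicle 2 Grove → Juniper → Denton → Ivy → Corby → Grove = 72; combined 84.

Minimum combined distance: 84 m.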